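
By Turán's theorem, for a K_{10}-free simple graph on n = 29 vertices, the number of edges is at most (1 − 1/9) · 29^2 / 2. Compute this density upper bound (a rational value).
Turán density bound = (8/9) · 29^2/2 = 3364/9 ≈ 373.7778

Turán's theorem: ex(n, K_{r+1}) is achieved by the complete r-partite Turán graph T(n, r) with parts as balanced as possible, and is at most (1 − 1/r) · n^2/2. For r = 9, n = 29: the density bound is (8/9) · 841/2 = 3364/9 ≈ 373.7778. The integer-valued extremum is e(T(29, 9)) = 373, which is strictly less than the density bound 3364/9 since 9 ∤ 29 (the parts of T(29, 9) cannot all be equal).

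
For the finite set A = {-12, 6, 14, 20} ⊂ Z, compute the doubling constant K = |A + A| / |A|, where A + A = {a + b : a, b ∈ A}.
K = |A + A| / |A| = 10/4 = 5/2

Enumerate A + A = {a + b : a, b ∈ A}. With |A| = 4, there are |A|^2 = 16 ordered sum pairs; collecting distinct values, A + A = {-24, -6, 2, 8, 12, 20, 26, 28, 34, 40}, so |A + A| = 10. Thus K = 10/4 = 5/2. For comparison, the minimum possible |A + A| over all 4-element sets is 2·4 − 1 = 7 (so min K = 7/4), attained only by arithmetic progressions.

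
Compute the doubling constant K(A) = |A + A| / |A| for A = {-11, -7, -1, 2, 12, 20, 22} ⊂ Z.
K = |A + A| / |A| = 25/7

Enumerate A + A = {a + b : a, b ∈ A}. With |A| = 7, there are |A|^2 = 49 ordered sum pairs; collecting distinct values, A + A = {-22, -18, -14, -12, -9, -8, -5, -2, 1, 4, 5, 9, 11, 13, 14, 15, 19, 21, 22, 24, 32, 34, 40, 42, 44}, so |A + A| = 25. Thus K = 25/7. For comparison, the minimum possible |A + A| over all 7-element sets is 2·7 − 1 = 13 (so min K = 13/7), attained only by arithmetic progressions.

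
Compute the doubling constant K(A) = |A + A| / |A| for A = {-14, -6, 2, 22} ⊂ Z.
K = |A + A| / |A| = 9/4

Enumerate A + A = {a + b : a, b ∈ A}. With |A| = 4, there are |A|^2 = 16 ordered sum pairs; collecting distinct values, A + A = {-28, -20, -12, -4, 4, 8, 16, 24, 44}, so |A + A| = 9. Thus K = 9/4. For comparison, the minimum possible |A + A| over all 4-element sets is 2·4 − 1 = 7 (so min K = 7/4), attained only by arithmetic progressions.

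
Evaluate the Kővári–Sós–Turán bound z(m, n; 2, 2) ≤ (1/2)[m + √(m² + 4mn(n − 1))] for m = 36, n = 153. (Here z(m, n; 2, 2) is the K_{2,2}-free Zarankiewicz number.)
z(36, 153; 2, 2) ≤ (1/2)[36 + √(36² + 4·36·153·152)] = (1/2)[36 + √3350160] = 933.1721

Kővári–Sós–Turán: let r_1, ..., r_36 be the row sums and z = Σ r_i the total number of 1s. Each pair of columns can share at most one row with both entries 1 (else a 2×2 all-ones block appears), so Σ_i C(r_i, 2) ≤ C(153, 2) = 11628. By convexity Σ_i C(r_i, 2) ≥ 36·C(z/36, 2) = z(z − 36)/(2·36), giving z² − 36z − 36·153·152 ≤ 0 and hence z ≤ (1/2)[36 + √(1296 + 4·837216)] = (1/2)[36 + √3350160] ≈ (1/2)(36 + 1830.3442) = 933.1721.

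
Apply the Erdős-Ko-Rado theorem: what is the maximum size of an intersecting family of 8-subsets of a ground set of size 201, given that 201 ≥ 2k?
max |F| = C(200, 7) = 2283896214600

The Erdős-Ko-Rado theorem states: for n ≥ 2k, an intersecting family of k-subsets of an n-element set has size at most C(n − 1, k − 1), with equality for 'star' families {A ⊆ [n] : |A| = k, i ∈ A} (fix an element i). For n = 201, k = 8: C(200, 7) = 2283896214600.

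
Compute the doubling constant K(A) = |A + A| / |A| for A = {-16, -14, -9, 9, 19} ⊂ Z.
K = |A + A| / |A| = 15/5 = 3

Enumerate A + A = {a + b : a, b ∈ A}. With |A| = 5, there are |A|^2 = 25 ordered sum pairs; collecting distinct values, A + A = {-32, -30, -28, -25, -23, -18, -7, -5, 0, 3, 5, 10, 18, 28, 38}, so |A + A| = 15. Thus K = 15/5 = 3. For comparison, the minimum possible |A + A| over all 5-element sets is 2·5 − 1 = 9 (so min K = 9/5), attained only by arithmetic progressions.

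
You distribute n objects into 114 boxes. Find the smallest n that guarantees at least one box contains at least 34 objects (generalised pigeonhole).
n = (34 − 1)·114 + 1 = 3763

By the generalised pigeonhole principle, to guarantee some box contains ≥ r objects we need more than (r − 1) · k objects total. Threshold: n = (r − 1) · k + 1. With r = 34 and k = 114: n = 33 · 114 + 1 = 3762 + 1 = 3763. For n = 3762 = 33 · 114, we can put exactly 33 objects in every box, avoiding 34 in any single one — so 3763 is tight.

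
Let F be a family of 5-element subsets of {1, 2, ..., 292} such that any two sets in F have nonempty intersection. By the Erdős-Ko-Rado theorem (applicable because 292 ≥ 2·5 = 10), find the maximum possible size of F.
max |F| = C(291, 4) = 292664520

Erdős-Ko-Rado (1961): when n ≥ 2k, max |F| = C(n−1, k−1). The bound is attained by the star {A : i ∈ A} for any fixed i ∈ [n]. Here C(292−1, 5−1) = C(291, 4) = 292664520.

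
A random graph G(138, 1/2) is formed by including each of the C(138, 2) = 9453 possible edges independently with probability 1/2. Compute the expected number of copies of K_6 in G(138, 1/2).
E[# K_6] = C(138, 6) · (1/2)^C(6, 2) = 8592039666 / 2^15 = 4296019833/16384 ≈ 262208.241760

For each 6-subset S of vertices (there are C(138, 6) = 8592039666 such S), let X_S = 1 if S induces a K_6 (all C(6, 2) = 15 edges present). Then P(X_S = 1) = (1/2)^15 = 1/32768. By linearity of expectation, E[# K_6] = C(138, 6) · (1/2)^15 = 8592039666 / 32768 = 4296019833/16384 ≈ 262208.241760.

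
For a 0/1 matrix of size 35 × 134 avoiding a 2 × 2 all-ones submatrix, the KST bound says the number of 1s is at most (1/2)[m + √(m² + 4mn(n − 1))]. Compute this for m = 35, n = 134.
z(35, 134; 2, 2) ≤ (1/2)[35 + √(35² + 4·35·134·133)] = (1/2)[35 + √2496305] = 807.485

Kővári–Sós–Turán: let r_1, ..., r_35 be the row sums and z = Σ r_i the total number of 1s. Each pair of columns can share at most one row with both entries 1 (else a 2×2 all-ones block appears), so Σ_i C(r_i, 2) ≤ C(134, 2) = 8911. By convexity Σ_i C(r_i, 2) ≥ 35·C(z/35, 2) = z(z − 35)/(2·35), giving z² − 35z − 35·134·133 ≤ 0 and hence z ≤ (1/2)[35 + √(1225 + 4·623770)] = (1/2)[35 + √2496305] ≈ (1/2)(35 + 1579.9699) = 807.485.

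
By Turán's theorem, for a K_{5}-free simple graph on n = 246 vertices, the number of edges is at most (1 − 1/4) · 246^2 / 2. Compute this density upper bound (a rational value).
Turán density bound = (3/4) · 246^2/2 = 45387/2 ≈ 22693.5

Turán's theorem: ex(n, K_{r+1}) is achieved by the complete r-partite Turán graph T(n, r) with parts as balanced as possible, and is at most (1 − 1/r) · n^2/2. For r = 4, n = 246: the density bound is (3/4) · 60516/2 = 45387/2 ≈ 22693.5. The integer-valued extremum is e(T(246, 4)) = 22693, which is strictly less than the density bound 45387/2 since 4 ∤ 246 (the parts of T(246, 4) cannot all be equal).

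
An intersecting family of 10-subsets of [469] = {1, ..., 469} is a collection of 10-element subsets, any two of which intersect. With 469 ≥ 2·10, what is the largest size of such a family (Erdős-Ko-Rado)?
max |F| = C(468, 9) = 2746871064576616120

Erdős-Ko-Rado (1961): when n ≥ 2k, max |F| = C(n−1, k−1). The bound is attained by the star {A : i ∈ A} for any fixed i ∈ [n]. Here C(469−1, 10−1) = C(468, 9) = 2746871064576616120.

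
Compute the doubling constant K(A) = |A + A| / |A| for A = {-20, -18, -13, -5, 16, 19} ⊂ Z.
K = |A + A| / |A| = 21/6 = 7/2

Enumerate A + A = {a + b : a, b ∈ A}. With |A| = 6, there are |A|^2 = 36 ordered sum pairs; collecting distinct values, A + A = {-40, -38, -36, -33, -31, -26, -25, -23, -18, -10, -4, -2, -1, 1, 3, 6, 11, 14, 32, 35, 38}, so |A + A| = 21. Thus K = 21/6 = 7/2. For comparison, the minimum possible |A + A| over all 6-element sets is 2·6 − 1 = 11 (so min K = 11/6), attained only by arithmetic progressions.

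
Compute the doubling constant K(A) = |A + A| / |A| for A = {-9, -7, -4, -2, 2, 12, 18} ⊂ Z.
K = |A + A| / |A| = 26/7

Enumerate A + A = {a + b : a, b ∈ A}. With |A| = 7, there are |A|^2 = 49 ordered sum pairs; collecting distinct values, A + A = {-18, -16, -14, -13, -11, -9, -8, -7, -6, -5, -4, -2, 0, 3, 4, 5, 8, 9, 10, 11, 14, 16, 20, 24, 30, 36}, so |A + A| = 26. Thus K = 26/7. For comparison, the minimum possible |A + A| over all 7-element sets is 2·7 − 1 = 13 (so min K = 13/7), attained only by arithmetic progressions.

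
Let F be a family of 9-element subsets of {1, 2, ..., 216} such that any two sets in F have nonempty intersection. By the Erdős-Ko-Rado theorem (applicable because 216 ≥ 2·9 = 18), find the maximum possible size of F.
max |F| = C(215, 8) = 99256405915810

The Erdős-Ko-Rado theorem states: for n ≥ 2k, an intersecting family of k-subsets of an n-element set has size at most C(n − 1, k − 1), with equality for 'star' families {A ⊆ [n] : |A| = k, i ∈ A} (fix an element i). For n = 216, k = 9: C(215, 8) = 99256405915810.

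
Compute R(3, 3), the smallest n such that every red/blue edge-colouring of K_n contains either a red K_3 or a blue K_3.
R(3, 3) = 6

Lower bound: the 5-cycle C_5 (with the remaining edges as the complement) gives a 2-colouring of K_5 with no monochromatic triangle, so R(3, 3) > 5.
Upper bound: in K_6, any vertex has 5 incident edges, so by pigeonhole ≥3 are the same colour (say red). If any pair of those red neighbours has a red edge between them, we get a red triangle; otherwise the three neighbours span a blue triangle. So every 2-colouring of K_6 has a monochromatic triangle.
Hence R(3, 3) = 6.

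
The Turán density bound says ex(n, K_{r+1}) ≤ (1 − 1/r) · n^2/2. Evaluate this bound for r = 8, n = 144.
Turán density bound = (7/8) · 144^2/2 = 9072

Turán's theorem: ex(n, K_{r+1}) is achieved by the complete r-partite Turán graph T(n, r) with parts as balanced as possible, and is at most (1 − 1/r) · n^2/2. For r = 8, n = 144: the density bound is (7/8) · 20736/2 = 9072. Since 8 ∣ 144, the Turán graph T(144, 8) has parts of equal size 18, and its edge count e(T(144, 8)) = 9072 attains the density bound exactly.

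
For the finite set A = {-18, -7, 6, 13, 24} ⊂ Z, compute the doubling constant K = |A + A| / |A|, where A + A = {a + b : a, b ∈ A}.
K = |A + A| / |A| = 14/5

Enumerate A + A = {a + b : a, b ∈ A}. With |A| = 5, there are |A|^2 = 25 ordered sum pairs; collecting distinct values, A + A = {-36, -25, -14, -12, -5, -1, 6, 12, 17, 19, 26, 30, 37, 48}, so |A + A| = 14. Thus K = 14/5. For comparison, the minimum possible |A + A| over all 5-element sets is 2·5 − 1 = 9 (so min K = 9/5), attained only by arithmetic progressions.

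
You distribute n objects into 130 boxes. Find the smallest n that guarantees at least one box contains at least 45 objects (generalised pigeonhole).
n = (45 − 1)·130 + 1 = 5721

By the generalised pigeonhole principle, to guarantee some box contains ≥ r objects we need more than (r − 1) · k objects total. Threshold: n = (r − 1) · k + 1. With r = 45 and k = 130: n = 44 · 130 + 1 = 5720 + 1 = 5721. For n = 5720 = 44 · 130, we can put exactly 44 objects in every box, avoiding 45 in any single one — so 5721 is tight.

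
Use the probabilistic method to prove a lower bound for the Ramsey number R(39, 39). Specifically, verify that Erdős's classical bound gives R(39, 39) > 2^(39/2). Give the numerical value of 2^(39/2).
2^(39/2) = 741455.2002; so R(39, 39) > 741455.2002

Colour each edge of K_n uniformly at random with red/blue. The expected number of monochromatic K_39 is C(n, 39) · 2 · 2^(−C(39,2)). If C(n, 39) · 2^(1 − C(39,2)) < 1, then with positive probability no monochromatic K_39 exists, so R(39, 39) > n. The standard estimate C(n, 39) ≤ n^39/39! shows this inequality holds whenever n ≤ 2^(39/2) (since 39! · 2^(C(39,2) − 1) > 2^(39^2/2) ≥ n^39). Hence R(39, 39) > 2^(39/2) = 741455.2002.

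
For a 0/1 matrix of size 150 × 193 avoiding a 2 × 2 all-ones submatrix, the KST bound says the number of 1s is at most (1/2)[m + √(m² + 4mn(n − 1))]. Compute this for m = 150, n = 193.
z(150, 193; 2, 2) ≤ (1/2)[150 + √(150² + 4·150·193·192)] = (1/2)[150 + √22256100] = 2433.8186

Kővári–Sós–Turán: let r_1, ..., r_150 be the row sums and z = Σ r_i the total number of 1s. Each pair of columns can share at most one row with both entries 1 (else a 2×2 all-ones block appears), so Σ_i C(r_i, 2) ≤ C(193, 2) = 18528. By convexity Σ_i C(r_i, 2) ≥ 150·C(z/150, 2) = z(z − 150)/(2·150), giving z² − 150z − 150·193·192 ≤ 0 and hence z ≤ (1/2)[150 + √(22500 + 4·5558400)] = (1/2)[150 + √22256100] ≈ (1/2)(150 + 4717.6371) = 2433.8186.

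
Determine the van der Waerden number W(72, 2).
W(72, 2) = 72 + 1 = 73

A 2-term AP is any pair of integers, so a monochromatic 2-AP exists iff some colour is used at least twice. With 72 colours, the colouring i ↦ i on {1, ..., 72} uses each colour once, avoiding any monochromatic pair, so W(72, 2) > 72. For {1, ..., 73}, pigeonhole forces two integers of the same colour, which form a monochromatic 2-AP. Hence W(72, 2) = 73.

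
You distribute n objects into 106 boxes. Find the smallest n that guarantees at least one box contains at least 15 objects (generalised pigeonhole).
n = (15 − 1)·106 + 1 = 1485

By the generalised pigeonhole principle, to guarantee some box contains ≥ r objects we need more than (r − 1) · k objects total. Threshold: n = (r − 1) · k + 1. With r = 15 and k = 106: n = 14 · 106 + 1 = 1484 + 1 = 1485. For n = 1484 = 14 · 106, we can put exactly 14 objects in every box, avoiding 15 in any single one — so 1485 is tight.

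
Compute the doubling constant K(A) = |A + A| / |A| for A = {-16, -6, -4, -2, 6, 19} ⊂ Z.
K = |A + A| / |A| = 19/6

Enumerate A + A = {a + b : a, b ∈ A}. With |A| = 6, there are |A|^2 = 36 ordered sum pairs; collecting distinct values, A + A = {-32, -22, -20, -18, -12, -10, -8, -6, -4, 0, 2, 3, 4, 12, 13, 15, 17, 25, 38}, so |A + A| = 19. Thus K = 19/6. For comparison, the minimum possible |A + A| over all 6-element sets is 2·6 − 1 = 11 (so min K = 11/6), attained only by arithmetic progressions.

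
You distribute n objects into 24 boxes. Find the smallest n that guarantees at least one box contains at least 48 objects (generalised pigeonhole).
n = (48 − 1)·24 + 1 = 1129

By the generalised pigeonhole principle, to guarantee some box contains ≥ r objects we need more than (r − 1) · k objects total. Threshold: n = (r − 1) · k + 1. With r = 48 and k = 24: n = 47 · 24 + 1 = 1128 + 1 = 1129. For n = 1128 = 47 · 24, we can put exactly 47 objects in every box, avoiding 48 in any single one — so 1129 is tight.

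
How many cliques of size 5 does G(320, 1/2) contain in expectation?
E[# K_5] = C(320, 5) · (1/2)^C(5, 2) = 27097728064 / 2^10 = 423402001/16 = 26462625.0625

For each 5-subset S of vertices (there are C(320, 5) = 27097728064 such S), let X_S = 1 if S induces a K_5 (all C(5, 2) = 10 edges present). Then P(X_S = 1) = (1/2)^10 = 1/1024. By linearity of expectation, E[# K_5] = C(320, 5) · (1/2)^10 = 27097728064 / 1024 = 423402001/16 = 26462625.0625.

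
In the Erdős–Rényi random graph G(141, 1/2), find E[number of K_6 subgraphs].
E[# K_6] = C(141, 6) · (1/2)^C(6, 2) = 9798689908 / 2^15 = 2449672477/8192 ≈ 299032.284790

For each 6-subset S of vertices (there are C(141, 6) = 9798689908 such S), let X_S = 1 if S induces a K_6 (all C(6, 2) = 15 edges present). Then P(X_S = 1) = (1/2)^15 = 1/32768. By linearity of expectation, E[# K_6] = C(141, 6) · (1/2)^15 = 9798689908 / 32768 = 2449672477/8192 ≈ 299032.284790.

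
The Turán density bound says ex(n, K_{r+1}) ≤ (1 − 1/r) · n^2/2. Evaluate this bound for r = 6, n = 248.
Turán density bound = (5/6) · 248^2/2 = 76880/3 ≈ 25626.6667

Turán's theorem: ex(n, K_{r+1}) is achieved by the complete r-partite Turán graph T(n, r) with parts as balanced as possible, and is at most (1 − 1/r) · n^2/2. For r = 6, n = 248: the density bound is (5/6) · 61504/2 = 76880/3 ≈ 25626.6667. The integer-valued extremum is e(T(248, 6)) = 25626, which is strictly less than the density bound 76880/3 since 6 ∤ 248 (the parts of T(248, 6) cannot all be equal).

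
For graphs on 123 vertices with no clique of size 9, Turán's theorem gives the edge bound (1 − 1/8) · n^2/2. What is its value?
Turán density bound = (7/8) · 123^2/2 = 105903/16 ≈ 6618.9375

Turán's theorem: ex(n, K_{r+1}) is achieved by the complete r-partite Turán graph T(n, r) with parts as balanced as possible, and is at most (1 − 1/r) · n^2/2. For r = 8, n = 123: the density bound is (7/8) · 15129/2 = 105903/16 ≈ 6618.9375. The integer-valued extremum is e(T(123, 8)) = 6618, which is strictly less than the density bound 105903/16 since 8 ∤ 123 (the parts of T(123, 8) cannot all be equal).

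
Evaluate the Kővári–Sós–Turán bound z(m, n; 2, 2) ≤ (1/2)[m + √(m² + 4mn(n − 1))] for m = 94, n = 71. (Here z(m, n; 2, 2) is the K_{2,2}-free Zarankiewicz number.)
z(94, 71; 2, 2) ≤ (1/2)[94 + √(94² + 4·94·71·70)] = (1/2)[94 + √1877556] = 732.1197

Kővári–Sós–Turán: let r_1, ..., r_94 be the row sums and z = Σ r_i the total number of 1s. Each pair of columns can share at most one row with both entries 1 (else a 2×2 all-ones block appears), so Σ_i C(r_i, 2) ≤ C(71, 2) = 2485. By convexity Σ_i C(r_i, 2) ≥ 94·C(z/94, 2) = z(z − 94)/(2·94), giving z² − 94z − 94·71·70 ≤ 0 and hence z ≤ (1/2)[94 + √(8836 + 4·467180)] = (1/2)[94 + √1877556] ≈ (1/2)(94 + 1370.2394) = 732.1197.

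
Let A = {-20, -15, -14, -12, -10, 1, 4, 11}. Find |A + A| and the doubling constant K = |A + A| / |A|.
K = |A + A| / |A| = 32/8 = 4

Enumerate A + A = {a + b : a, b ∈ A}. With |A| = 8, there are |A|^2 = 64 ordered sum pairs; collecting distinct values, A + A = {-40, -35, -34, -32, -30, -29, -28, -27, -26, -25, -24, -22, -20, -19, -16, -14, -13, -11, -10, -9, -8, -6, -4, -3, -1, 1, 2, 5, 8, 12, 15, 22}, so |A + A| = 32. Thus K = 32/8 = 4. For comparison, the minimum possible |A + A| over all 8-element sets is 2·8 − 1 = 15 (so min K = 15/8), attained only by arithmetic progressions.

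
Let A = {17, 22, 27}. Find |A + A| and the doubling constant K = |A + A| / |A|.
K = |A + A| / |A| = 5/3

Enumerate A + A = {a + b : a, b ∈ A}. With |A| = 3, there are |A|^2 = 9 ordered sum pairs; collecting distinct values, A + A = {34, 39, 44, 49, 54}, so |A + A| = 5. Thus K = 5/3. Here |A + A| = 2|A| − 1 = 5, the minimum possible — so K = 5/3 is minimal, which holds iff A is an arithmetic progression.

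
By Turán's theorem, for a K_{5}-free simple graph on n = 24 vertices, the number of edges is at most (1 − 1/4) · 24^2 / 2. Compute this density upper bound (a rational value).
Turán density bound = (3/4) · 24^2/2 = 216

Turán's theorem: ex(n, K_{r+1}) is achieved by the complete r-partite Turán graph T(n, r) with parts as balanced as possible, and is at most (1 − 1/r) · n^2/2. For r = 4, n = 24: the density bound is (3/4) · 576/2 = 216. Since 4 ∣ 24, the Turán graph T(24, 4) has parts of equal size 6, and its edge count e(T(24, 4)) = 216 attains the density bound exactly.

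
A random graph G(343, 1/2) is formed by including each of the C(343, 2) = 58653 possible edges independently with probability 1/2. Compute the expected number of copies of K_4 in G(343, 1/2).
E[# K_4] = C(343, 4) · (1/2)^C(4, 2) = 566685735 / 2^6 = 8854464.609375

For each 4-subset S of vertices (there are C(343, 4) = 566685735 such S), let X_S = 1 if S induces a K_4 (all C(4, 2) = 6 edges present). Then P(X_S = 1) = (1/2)^6 = 1/64. By linearity of expectation, E[# K_4] = C(343, 4) · (1/2)^6 = 566685735 / 64 = 8854464.609375.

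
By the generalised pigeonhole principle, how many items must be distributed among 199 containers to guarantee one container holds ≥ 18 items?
n = (18 − 1)·199 + 1 = 3384

By the generalised pigeonhole principle, to guarantee some box contains ≥ r objects we need more than (r − 1) · k objects total. Threshold: n = (r − 1) · k + 1. With r = 18 and k = 199: n = 17 · 199 + 1 = 3383 + 1 = 3384. For n = 3383 = 17 · 199, we can put exactly 17 objects in every box, avoiding 18 in any single one — so 3384 is tight.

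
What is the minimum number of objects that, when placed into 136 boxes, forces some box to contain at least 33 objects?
n = (33 − 1)·136 + 1 = 4353

By the generalised pigeonhole principle, to guarantee some box contains ≥ r objects we need more than (r − 1) · k objects total. Threshold: n = (r − 1) · k + 1. With r = 33 and k = 136: n = 32 · 136 + 1 = 4352 + 1 = 4353. For n = 4352 = 32 · 136, we can put exactly 32 objects in every box, avoiding 33 in any single one — so 4353 is tight.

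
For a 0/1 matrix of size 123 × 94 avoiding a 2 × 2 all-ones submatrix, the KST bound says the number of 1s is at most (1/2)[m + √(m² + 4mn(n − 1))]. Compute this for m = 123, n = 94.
z(123, 94; 2, 2) ≤ (1/2)[123 + √(123² + 4·123·94·93)] = (1/2)[123 + √4316193] = 1100.2725

Kővári–Sós–Turán: let r_1, ..., r_123 be the row sums and z = Σ r_i the total number of 1s. Each pair of columns can share at most one row with both entries 1 (else a 2×2 all-ones block appears), so Σ_i C(r_i, 2) ≤ C(94, 2) = 4371. By convexity Σ_i C(r_i, 2) ≥ 123·C(z/123, 2) = z(z − 123)/(2·123), giving z² − 123z − 123·94·93 ≤ 0 and hence z ≤ (1/2)[123 + √(15129 + 4·1075266)] = (1/2)[123 + √4316193] ≈ (1/2)(123 + 2077.5449) = 1100.2725.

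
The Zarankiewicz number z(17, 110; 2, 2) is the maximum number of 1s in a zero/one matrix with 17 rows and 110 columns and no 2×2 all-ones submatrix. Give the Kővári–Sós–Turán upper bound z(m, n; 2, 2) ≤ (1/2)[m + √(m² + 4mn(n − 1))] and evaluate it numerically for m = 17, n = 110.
z(17, 110; 2, 2) ≤ (1/2)[17 + √(17² + 4·17·110·109)] = (1/2)[17 + √815609] = 460.0554

Kővári–Sós–Turán: let r_1, ..., r_17 be the row sums and z = Σ r_i the total number of 1s. Each pair of columns can share at most one row with both entries 1 (else a 2×2 all-ones block appears), so Σ_i C(r_i, 2) ≤ C(110, 2) = 5995. By convexity Σ_i C(r_i, 2) ≥ 17·C(z/17, 2) = z(z − 17)/(2·17), giving z² − 17z − 17·110·109 ≤ 0 and hence z ≤ (1/2)[17 + √(289 + 4·203830)] = (1/2)[17 + √815609] ≈ (1/2)(17 + 903.1107) = 460.0554.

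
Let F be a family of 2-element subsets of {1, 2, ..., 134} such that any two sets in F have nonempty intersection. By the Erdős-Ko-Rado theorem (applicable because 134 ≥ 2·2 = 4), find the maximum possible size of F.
max |F| = C(133, 1) = 133

Erdős-Ko-Rado (1961): when n ≥ 2k, max |F| = C(n−1, k−1). The bound is attained by the star {A : i ∈ A} for any fixed i ∈ [n]. Here C(134−1, 2−1) = C(133, 1) = 133.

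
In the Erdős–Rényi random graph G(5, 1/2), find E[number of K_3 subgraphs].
E[# K_3] = C(5, 3) · (1/2)^C(3, 2) = 10 / 2^3 = 5/4 = 1.25

For each 3-subset S of vertices (there are C(5, 3) = 10 such S), let X_S = 1 if S induces a K_3 (all C(3, 2) = 3 edges present). Then P(X_S = 1) = (1/2)^3 = 1/8. By linearity of expectation, E[# K_3] = C(5, 3) · (1/2)^3 = 10 / 8 = 5/4 = 1.25.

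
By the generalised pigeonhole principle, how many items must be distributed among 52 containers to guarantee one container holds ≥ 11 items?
n = (11 − 1)·52 + 1 = 521

By the generalised pigeonhole principle, to guarantee some box contains ≥ r objects we need more than (r − 1) · k objects total. Threshold: n = (r − 1) · k + 1. With r = 11 and k = 52: n = 10 · 52 + 1 = 520 + 1 = 521. For n = 520 = 10 · 52, we can put exactly 10 objects in every box, avoiding 11 in any single one — so 521 is tight.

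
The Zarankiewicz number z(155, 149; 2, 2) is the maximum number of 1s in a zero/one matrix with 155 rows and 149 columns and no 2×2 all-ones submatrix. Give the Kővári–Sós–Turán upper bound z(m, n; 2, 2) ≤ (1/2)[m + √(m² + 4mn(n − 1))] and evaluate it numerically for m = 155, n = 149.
z(155, 149; 2, 2) ≤ (1/2)[155 + √(155² + 4·155·149·148)] = (1/2)[155 + √13696265] = 1927.9233

Kővári–Sós–Turán: let r_1, ..., r_155 be the row sums and z = Σ r_i the total number of 1s. Each pair of columns can share at most one row with both entries 1 (else a 2×2 all-ones block appears), so Σ_i C(r_i, 2) ≤ C(149, 2) = 11026. By convexity Σ_i C(r_i, 2) ≥ 155·C(z/155, 2) = z(z − 155)/(2·155), giving z² − 155z − 155·149·148 ≤ 0 and hence z ≤ (1/2)[155 + √(24025 + 4·3418060)] = (1/2)[155 + √13696265] ≈ (1/2)(155 + 3700.8465) = 1927.9233.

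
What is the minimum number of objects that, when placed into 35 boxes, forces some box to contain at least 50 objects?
n = (50 − 1)·35 + 1 = 1716

By the generalised pigeonhole principle, to guarantee some box contains ≥ r objects we need more than (r − 1) · k objects total. Threshold: n = (r − 1) · k + 1. With r = 50 and k = 35: n = 49 · 35 + 1 = 1715 + 1 = 1716. For n = 1715 = 49 · 35, we can put exactly 49 objects in every box, avoiding 50 in any single one — so 1716 is tight.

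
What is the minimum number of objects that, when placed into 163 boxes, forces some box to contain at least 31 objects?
n = (31 − 1)·163 + 1 = 4891

By the generalised pigeonhole principle, to guarantee some box contains ≥ r objects we need more than (r − 1) · k objects total. Threshold: n = (r − 1) · k + 1. With r = 31 and k = 163: n = 30 · 163 + 1 = 4890 + 1 = 4891. For n = 4890 = 30 · 163, we can put exactly 30 objects in every box, avoiding 31 in any single one — so 4891 is tight.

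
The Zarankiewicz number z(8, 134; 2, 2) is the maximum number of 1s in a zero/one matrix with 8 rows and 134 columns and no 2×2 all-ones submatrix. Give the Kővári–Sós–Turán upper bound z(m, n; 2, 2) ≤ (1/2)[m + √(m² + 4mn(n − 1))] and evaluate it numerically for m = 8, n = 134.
z(8, 134; 2, 2) ≤ (1/2)[8 + √(8² + 4·8·134·133)] = (1/2)[8 + √570368] = 381.6136

Kővári–Sós–Turán: let r_1, ..., r_8 be the row sums and z = Σ r_i the total number of 1s. Each pair of columns can share at most one row with both entries 1 (else a 2×2 all-ones block appears), so Σ_i C(r_i, 2) ≤ C(134, 2) = 8911. By convexity Σ_i C(r_i, 2) ≥ 8·C(z/8, 2) = z(z − 8)/(2·8), giving z² − 8z − 8·134·133 ≤ 0 and hence z ≤ (1/2)[8 + √(64 + 4·142576)] = (1/2)[8 + √570368] ≈ (1/2)(8 + 755.2271) = 381.6136.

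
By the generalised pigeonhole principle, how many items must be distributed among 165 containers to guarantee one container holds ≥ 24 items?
n = (24 − 1)·165 + 1 = 3796

By the generalised pigeonhole principle, to guarantee some box contains ≥ r objects we need more than (r − 1) · k objects total. Threshold: n = (r − 1) · k + 1. With r = 24 and k = 165: n = 23 · 165 + 1 = 3795 + 1 = 3796. For n = 3795 = 23 · 165, we can put exactly 23 objects in every box, avoiding 24 in any single one — so 3796 is tight.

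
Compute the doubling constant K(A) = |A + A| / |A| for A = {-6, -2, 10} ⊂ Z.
K = |A + A| / |A| = 6/3 = 2

Enumerate A + A = {a + b : a, b ∈ A}. With |A| = 3, there are |A|^2 = 9 ordered sum pairs; collecting distinct values, A + A = {-12, -8, -4, 4, 8, 20}, so |A + A| = 6. Thus K = 6/3 = 2. For comparison, the minimum possible |A + A| over all 3-element sets is 2·3 − 1 = 5 (so min K = 5/3), attained only by arithmetic progressions.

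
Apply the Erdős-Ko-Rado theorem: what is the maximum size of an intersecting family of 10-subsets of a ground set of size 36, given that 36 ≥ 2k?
max |F| = C(35, 9) = 70607460

Erdős-Ko-Rado (1961): when n ≥ 2k, max |F| = C(n−1, k−1). The bound is attained by the star {A : i ∈ A} for any fixed i ∈ [n]. Here C(36−1, 10−1) = C(35, 9) = 70607460.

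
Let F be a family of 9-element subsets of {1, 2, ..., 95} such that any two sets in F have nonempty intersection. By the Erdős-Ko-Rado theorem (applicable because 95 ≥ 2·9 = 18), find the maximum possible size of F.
max |F| = C(94, 8) = 111315063717

The Erdős-Ko-Rado theorem states: for n ≥ 2k, an intersecting family of k-subsets of an n-element set has size at most C(n − 1, k − 1), with equality for 'star' families {A ⊆ [n] : |A| = k, i ∈ A} (fix an element i). For n = 95, k = 9: C(94, 8) = 111315063717.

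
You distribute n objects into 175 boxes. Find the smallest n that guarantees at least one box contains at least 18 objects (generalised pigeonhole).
n = (18 − 1)·175 + 1 = 2976

By the generalised pigeonhole principle, to guarantee some box contains ≥ r objects we need more than (r − 1) · k objects total. Threshold: n = (r − 1) · k + 1. With r = 18 and k = 175: n = 17 · 175 + 1 = 2975 + 1 = 2976. For n = 2975 = 17 · 175, we can put exactly 17 objects in every box, avoiding 18 in any single one — so 2976 is tight.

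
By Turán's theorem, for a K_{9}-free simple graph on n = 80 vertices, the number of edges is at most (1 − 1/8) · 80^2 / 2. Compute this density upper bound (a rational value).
Turán density bound = (7/8) · 80^2/2 = 2800

Turán's theorem: ex(n, K_{r+1}) is achieved by the complete r-partite Turán graph T(n, r) with parts as balanced as possible, and is at most (1 − 1/r) · n^2/2. For r = 8, n = 80: the density bound is (7/8) · 6400/2 = 2800. Since 8 ∣ 80, the Turán graph T(80, 8) has parts of equal size 10, and its edge count e(T(80, 8)) = 2800 attains the density bound exactly.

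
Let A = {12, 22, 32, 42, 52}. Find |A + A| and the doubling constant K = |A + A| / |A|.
K = |A + A| / |A| = 9/5

Enumerate A + A = {a + b : a, b ∈ A}. With |A| = 5, there are |A|^2 = 25 ordered sum pairs; collecting distinct values, A + A = {24, 34, 44, 54, 64, 74, 84, 94, 104}, so |A + A| = 9. Thus K = 9/5. Here |A + A| = 2|A| − 1 = 9, the minimum possible — so K = 9/5 is minimal, which holds iff A is an arithmetic progression.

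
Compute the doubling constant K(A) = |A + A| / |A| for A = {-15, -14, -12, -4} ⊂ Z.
K = |A + A| / |A| = 10/4 = 5/2

Enumerate A + A = {a + b : a, b ∈ A}. With |A| = 4, there are |A|^2 = 16 ordered sum pairs; collecting distinct values, A + A = {-30, -29, -28, -27, -26, -24, -19, -18, -16, -8}, so |A + A| = 10. Thus K = 10/4 = 5/2. For comparison, the minimum possible |A + A| over all 4-element sets is 2·4 − 1 = 7 (so min K = 7/4), attained only by arithmetic progressions.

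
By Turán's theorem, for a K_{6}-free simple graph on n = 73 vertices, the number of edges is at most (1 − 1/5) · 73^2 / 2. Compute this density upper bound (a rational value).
Turán density bound = (4/5) · 73^2/2 = 10658/5 ≈ 2131.6

Turán's theorem: ex(n, K_{r+1}) is achieved by the complete r-partite Turán graph T(n, r) with parts as balanced as possible, and is at most (1 − 1/r) · n^2/2. For r = 5, n = 73: the density bound is (4/5) · 5329/2 = 10658/5 ≈ 2131.6. The integer-valued extremum is e(T(73, 5)) = 2131, which is strictly less than the density bound 10658/5 since 5 ∤ 73 (the parts of T(73, 5) cannot all be equal).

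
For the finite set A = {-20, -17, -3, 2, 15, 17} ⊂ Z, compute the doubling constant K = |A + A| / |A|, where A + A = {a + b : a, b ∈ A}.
K = |A + A| / |A| = 21/6 = 7/2

Enumerate A + A = {a + b : a, b ∈ A}. With |A| = 6, there are |A|^2 = 36 ordered sum pairs; collecting distinct values, A + A = {-40, -37, -34, -23, -20, -18, -15, -6, -5, -3, -2, -1, 0, 4, 12, 14, 17, 19, 30, 32, 34}, so |A + A| = 21. Thus K = 21/6 = 7/2. For comparison, the minimum possible |A + A| over all 6-element sets is 2·6 − 1 = 11 (so min K = 11/6), attained only by arithmetic progressions.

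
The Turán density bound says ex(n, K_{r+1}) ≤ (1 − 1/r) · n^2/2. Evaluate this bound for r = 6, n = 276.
Turán density bound = (5/6) · 276^2/2 = 31740

Turán's theorem: ex(n, K_{r+1}) is achieved by the complete r-partite Turán graph T(n, r) with parts as balanced as possible, and is at most (1 − 1/r) · n^2/2. For r = 6, n = 276: the density bound is (5/6) · 76176/2 = 31740. Since 6 ∣ 276, the Turán graph T(276, 6) has parts of equal size 46, and its edge count e(T(276, 6)) = 31740 attains the density bound exactly.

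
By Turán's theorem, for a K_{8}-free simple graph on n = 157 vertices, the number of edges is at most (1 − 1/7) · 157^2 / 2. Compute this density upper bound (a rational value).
Turán density bound = (6/7) · 157^2/2 = 73947/7 ≈ 10563.8571

Turán's theorem: ex(n, K_{r+1}) is achieved by the complete r-partite Turán graph T(n, r) with parts as balanced as possible, and is at most (1 − 1/r) · n^2/2. For r = 7, n = 157: the density bound is (6/7) · 24649/2 = 73947/7 ≈ 10563.8571. The integer-valued extremum is e(T(157, 7)) = 10563, which is strictly less than the density bound 73947/7 since 7 ∤ 157 (the parts of T(157, 7) cannot all be equal).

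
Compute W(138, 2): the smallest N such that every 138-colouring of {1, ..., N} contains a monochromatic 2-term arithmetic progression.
W(138, 2) = 138 + 1 = 139

A 2-term AP is any pair of integers, so a monochromatic 2-AP exists iff some colour is used at least twice. With 138 colours, the colouring i ↦ i on {1, ..., 138} uses each colour once, avoiding any monochromatic pair, so W(138, 2) > 138. For {1, ..., 139}, pigeonhole forces two integers of the same colour, which form a monochromatic 2-AP. Hence W(138, 2) = 139.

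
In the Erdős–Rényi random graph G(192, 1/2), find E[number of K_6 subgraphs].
E[# K_6] = C(192, 6) · (1/2)^C(6, 2) = 64300886496 / 2^15 = 2009402703/1024 ≈ 1962307.327148

For each 6-subset S of vertices (there are C(192, 6) = 64300886496 such S), let X_S = 1 if S induces a K_6 (all C(6, 2) = 15 edges present). Then P(X_S = 1) = (1/2)^15 = 1/32768. By linearity of expectation, E[# K_6] = C(192, 6) · (1/2)^15 = 64300886496 / 32768 = 2009402703/1024 ≈ 1962307.327148.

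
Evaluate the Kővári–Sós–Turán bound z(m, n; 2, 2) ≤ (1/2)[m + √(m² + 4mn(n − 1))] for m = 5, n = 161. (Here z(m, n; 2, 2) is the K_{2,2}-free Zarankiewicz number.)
z(5, 161; 2, 2) ≤ (1/2)[5 + √(5² + 4·5·161·160)] = (1/2)[5 + √515225] = 361.3959

Kővári–Sós–Turán: let r_1, ..., r_5 be the row sums and z = Σ r_i the total number of 1s. Each pair of columns can share at most one row with both entries 1 (else a 2×2 all-ones block appears), so Σ_i C(r_i, 2) ≤ C(161, 2) = 12880. By convexity Σ_i C(r_i, 2) ≥ 5·C(z/5, 2) = z(z − 5)/(2·5), giving z² − 5z − 5·161·160 ≤ 0 and hence z ≤ (1/2)[5 + √(25 + 4·128800)] = (1/2)[5 + √515225] ≈ (1/2)(5 + 717.7918) = 361.3959.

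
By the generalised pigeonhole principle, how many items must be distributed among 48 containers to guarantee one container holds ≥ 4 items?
n = (4 − 1)·48 + 1 = 145

By the generalised pigeonhole principle, to guarantee some box contains ≥ r objects we need more than (r − 1) · k objects total. Threshold: n = (r − 1) · k + 1. With r = 4 and k = 48: n = 3 · 48 + 1 = 144 + 1 = 145. For n = 144 = 3 · 48, we can put exactly 3 objects in every box, avoiding 4 in any single one — so 145 is tight.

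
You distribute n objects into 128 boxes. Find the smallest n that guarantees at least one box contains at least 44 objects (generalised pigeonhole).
n = (44 − 1)·128 + 1 = 5505

By the generalised pigeonhole principle, to guarantee some box contains ≥ r objects we need more than (r − 1) · k objects total. Threshold: n = (r − 1) · k + 1. With r = 44 and k = 128: n = 43 · 128 + 1 = 5504 + 1 = 5505. For n = 5504 = 43 · 128, we can put exactly 43 objects in every box, avoiding 44 in any single one — so 5505 is tight.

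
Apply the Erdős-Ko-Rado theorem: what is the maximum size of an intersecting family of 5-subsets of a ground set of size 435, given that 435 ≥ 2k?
max |F| = C(434, 4) = 1457898876

The Erdős-Ko-Rado theorem states: for n ≥ 2k, an intersecting family of k-subsets of an n-element set has size at most C(n − 1, k − 1), with equality for 'star' families {A ⊆ [n] : |A| = k, i ∈ A} (fix an element i). For n = 435, k = 5: C(434, 4) = 1457898876.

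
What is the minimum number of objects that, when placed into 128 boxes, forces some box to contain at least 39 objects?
n = (39 − 1)·128 + 1 = 4865

By the generalised pigeonhole principle, to guarantee some box contains ≥ r objects we need more than (r − 1) · k objects total. Threshold: n = (r − 1) · k + 1. With r = 39 and k = 128: n = 38 · 128 + 1 = 4864 + 1 = 4865. For n = 4864 = 38 · 128, we can put exactly 38 objects in every box, avoiding 39 in any single one — so 4865 is tight.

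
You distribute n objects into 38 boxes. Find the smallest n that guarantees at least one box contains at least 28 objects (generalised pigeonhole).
n = (28 − 1)·38 + 1 = 1027

By the generalised pigeonhole principle, to guarantee some box contains ≥ r objects we need more than (r − 1) · k objects total. Threshold: n = (r − 1) · k + 1. With r = 28 and k = 38: n = 27 · 38 + 1 = 1026 + 1 = 1027. For n = 1026 = 27 · 38, we can put exactly 27 objects in every box, avoiding 28 in any single one — so 1027 is tight.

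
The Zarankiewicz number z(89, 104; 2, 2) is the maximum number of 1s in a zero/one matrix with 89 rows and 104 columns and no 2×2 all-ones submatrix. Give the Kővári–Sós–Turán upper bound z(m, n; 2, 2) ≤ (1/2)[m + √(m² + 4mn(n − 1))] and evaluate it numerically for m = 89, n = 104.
z(89, 104; 2, 2) ≤ (1/2)[89 + √(89² + 4·89·104·103)] = (1/2)[89 + √3821393] = 1021.9192

Kővári–Sós–Turán: let r_1, ..., r_89 be the row sums and z = Σ r_i the total number of 1s. Each pair of columns can share at most one row with both entries 1 (else a 2×2 all-ones block appears), so Σ_i C(r_i, 2) ≤ C(104, 2) = 5356. By convexity Σ_i C(r_i, 2) ≥ 89·C(z/89, 2) = z(z − 89)/(2·89), giving z² − 89z − 89·104·103 ≤ 0 and hence z ≤ (1/2)[89 + √(7921 + 4·953368)] = (1/2)[89 + √3821393] ≈ (1/2)(89 + 1954.8384) = 1021.9192.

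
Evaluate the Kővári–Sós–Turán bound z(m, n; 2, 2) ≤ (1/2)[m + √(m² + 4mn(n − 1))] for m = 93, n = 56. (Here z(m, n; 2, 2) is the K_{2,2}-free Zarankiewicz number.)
z(93, 56; 2, 2) ≤ (1/2)[93 + √(93² + 4·93·56·55)] = (1/2)[93 + √1154409] = 583.7171

Kővári–Sós–Turán: let r_1, ..., r_93 be the row sums and z = Σ r_i the total number of 1s. Each pair of columns can share at most one row with both entries 1 (else a 2×2 all-ones block appears), so Σ_i C(r_i, 2) ≤ C(56, 2) = 1540. By convexity Σ_i C(r_i, 2) ≥ 93·C(z/93, 2) = z(z − 93)/(2·93), giving z² − 93z − 93·56·55 ≤ 0 and hence z ≤ (1/2)[93 + √(8649 + 4·286440)] = (1/2)[93 + √1154409] ≈ (1/2)(93 + 1074.4343) = 583.7171.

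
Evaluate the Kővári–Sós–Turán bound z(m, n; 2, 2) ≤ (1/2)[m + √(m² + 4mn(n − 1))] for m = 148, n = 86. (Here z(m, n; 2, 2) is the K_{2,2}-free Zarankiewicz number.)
z(148, 86; 2, 2) ≤ (1/2)[148 + √(148² + 4·148·86·85)] = (1/2)[148 + √4349424] = 1116.7636

Kővári–Sós–Turán: let r_1, ..., r_148 be the row sums and z = Σ r_i the total number of 1s. Each pair of columns can share at most one row with both entries 1 (else a 2×2 all-ones block appears), so Σ_i C(r_i, 2) ≤ C(86, 2) = 3655. By convexity Σ_i C(r_i, 2) ≥ 148·C(z/148, 2) = z(z − 148)/(2·148), giving z² − 148z − 148·86·85 ≤ 0 and hence z ≤ (1/2)[148 + √(21904 + 4·1081880)] = (1/2)[148 + √4349424] ≈ (1/2)(148 + 2085.5273) = 1116.7636.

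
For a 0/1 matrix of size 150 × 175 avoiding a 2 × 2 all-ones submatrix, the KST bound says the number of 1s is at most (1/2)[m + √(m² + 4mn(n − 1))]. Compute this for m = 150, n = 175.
z(150, 175; 2, 2) ≤ (1/2)[150 + √(150² + 4·150·175·174)] = (1/2)[150 + √18292500] = 2213.4866

Kővári–Sós–Turán: let r_1, ..., r_150 be the row sums and z = Σ r_i the total number of 1s. Each pair of columns can share at most one row with both entries 1 (else a 2×2 all-ones block appears), so Σ_i C(r_i, 2) ≤ C(175, 2) = 15225. By convexity Σ_i C(r_i, 2) ≥ 150·C(z/150, 2) = z(z − 150)/(2·150), giving z² − 150z − 150·175·174 ≤ 0 and hence z ≤ (1/2)[150 + √(22500 + 4·4567500)] = (1/2)[150 + √18292500] ≈ (1/2)(150 + 4276.9732) = 2213.4866.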